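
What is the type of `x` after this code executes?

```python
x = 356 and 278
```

'and' with truthy values returns last operand (int)

int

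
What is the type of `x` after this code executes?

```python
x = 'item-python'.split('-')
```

str.split() returns list

list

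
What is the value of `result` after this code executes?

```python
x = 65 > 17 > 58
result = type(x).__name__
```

x is bool; result = 'bool'

'bool'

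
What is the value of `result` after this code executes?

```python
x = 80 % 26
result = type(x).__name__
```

x is int; result = 'int'

'int'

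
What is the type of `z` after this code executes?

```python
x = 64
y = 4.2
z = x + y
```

int + float = float

float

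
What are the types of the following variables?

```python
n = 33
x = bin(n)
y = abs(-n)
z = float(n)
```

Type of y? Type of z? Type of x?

abs() of int returns int; float() returns float; bin() returns str

int, float, str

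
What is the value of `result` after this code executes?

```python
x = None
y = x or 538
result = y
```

x = None; y = 538; result = 538

538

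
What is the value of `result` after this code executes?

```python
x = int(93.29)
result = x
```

x = 93; result = 93

93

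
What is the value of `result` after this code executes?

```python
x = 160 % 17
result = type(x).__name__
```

x is int; result = 'int'

'int'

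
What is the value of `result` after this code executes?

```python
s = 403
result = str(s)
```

s = 403; result = '403'

'403'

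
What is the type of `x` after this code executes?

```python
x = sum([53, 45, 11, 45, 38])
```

sum() of ints returns int

int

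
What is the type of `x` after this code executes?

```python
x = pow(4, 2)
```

pow(int, int) returns int

int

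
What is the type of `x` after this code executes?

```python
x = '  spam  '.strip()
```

str.strip() returns str

str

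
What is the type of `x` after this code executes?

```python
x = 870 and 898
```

'and' with truthy values returns last operand (int)

int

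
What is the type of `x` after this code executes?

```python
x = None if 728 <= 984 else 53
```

728 <= 984 is True, so the if branch is taken

NoneType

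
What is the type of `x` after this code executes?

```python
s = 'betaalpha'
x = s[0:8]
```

Slicing a str returns str

str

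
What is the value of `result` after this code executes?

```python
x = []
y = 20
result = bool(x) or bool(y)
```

x = []; y = 20; result = True

True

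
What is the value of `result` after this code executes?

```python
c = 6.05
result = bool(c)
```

c = 6.05; result = True

True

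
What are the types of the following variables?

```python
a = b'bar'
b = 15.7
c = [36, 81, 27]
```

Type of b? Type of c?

b is assigned a number with a decimal point, so it is a float; c is assigned a list literal (square brackets)

float, list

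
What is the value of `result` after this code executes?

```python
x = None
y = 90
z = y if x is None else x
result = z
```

x = None; y = 90; z = 90; result = 90

90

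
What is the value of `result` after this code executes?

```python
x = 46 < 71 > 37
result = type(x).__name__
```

x is bool; result = 'bool'

'bool'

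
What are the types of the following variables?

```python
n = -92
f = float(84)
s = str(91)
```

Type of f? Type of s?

f is assigned the result of calling float(), which returns a float; s is assigned the result of calling str(), which returns a str

float, str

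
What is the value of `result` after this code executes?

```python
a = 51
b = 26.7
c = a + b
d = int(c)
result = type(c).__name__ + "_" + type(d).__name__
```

a is int; b is float; c is float; d is int; result = 'float_int'

'float_int'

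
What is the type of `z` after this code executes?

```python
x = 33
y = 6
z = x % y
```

int % int = int

int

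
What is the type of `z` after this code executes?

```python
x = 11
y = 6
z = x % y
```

int % int = int

int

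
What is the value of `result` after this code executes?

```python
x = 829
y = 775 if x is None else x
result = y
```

x = 829; y = 829; result = 829

829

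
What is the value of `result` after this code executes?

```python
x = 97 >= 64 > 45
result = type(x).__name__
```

x is bool; result = 'bool'

'bool'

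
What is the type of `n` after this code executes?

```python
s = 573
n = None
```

None has type NoneType

NoneType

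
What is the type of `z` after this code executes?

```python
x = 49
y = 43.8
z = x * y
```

int * float = float

float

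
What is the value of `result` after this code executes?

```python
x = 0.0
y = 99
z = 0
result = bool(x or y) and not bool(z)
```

x = 0.0; y = 99; z = 0; result = True

True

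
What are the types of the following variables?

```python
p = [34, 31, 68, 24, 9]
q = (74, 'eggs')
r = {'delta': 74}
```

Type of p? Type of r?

p is assigned a list literal (square brackets); r is assigned a dict literal ({key: value})

list, dict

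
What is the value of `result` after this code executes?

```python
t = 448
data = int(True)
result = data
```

t = 448; data = 1; result = 1

1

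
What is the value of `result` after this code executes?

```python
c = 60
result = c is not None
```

c = 60; result = True

True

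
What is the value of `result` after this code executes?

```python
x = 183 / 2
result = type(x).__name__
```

x is float; result = 'float'

'float'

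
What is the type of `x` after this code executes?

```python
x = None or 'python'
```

'or' with None returns the other truthy value (str)

str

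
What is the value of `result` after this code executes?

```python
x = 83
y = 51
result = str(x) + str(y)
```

x = 83; y = 51; result = '8351'

'8351'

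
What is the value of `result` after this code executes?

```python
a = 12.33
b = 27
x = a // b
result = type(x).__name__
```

a is float; b is int; x is float; result = 'float'

'float'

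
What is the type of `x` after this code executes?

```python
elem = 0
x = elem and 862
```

'and' returns first falsy value (0 is int)

int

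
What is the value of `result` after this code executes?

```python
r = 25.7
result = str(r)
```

r = 25.7; result = '25.7'

'25.7'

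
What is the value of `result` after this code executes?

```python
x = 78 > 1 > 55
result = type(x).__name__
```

x is bool; result = 'bool'

'bool'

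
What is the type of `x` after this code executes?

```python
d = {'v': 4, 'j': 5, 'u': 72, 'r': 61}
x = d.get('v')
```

dict.get() returns value type when found

int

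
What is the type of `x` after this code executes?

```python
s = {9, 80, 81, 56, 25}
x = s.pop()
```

Popping from set[int] returns int

int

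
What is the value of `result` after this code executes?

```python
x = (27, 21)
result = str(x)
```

x = (27, 21); result = '(27, 21)'

'(27, 21)'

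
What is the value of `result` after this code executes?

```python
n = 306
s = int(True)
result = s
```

n = 306; s = 1; result = 1

1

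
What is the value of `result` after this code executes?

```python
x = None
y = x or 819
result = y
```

x = None; y = 819; result = 819

819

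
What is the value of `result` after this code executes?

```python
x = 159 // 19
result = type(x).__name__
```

x is int; result = 'int'

'int'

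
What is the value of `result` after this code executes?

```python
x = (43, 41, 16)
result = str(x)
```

x = (43, 41, 16); result = '(43, 41, 16)'

'(43, 41, 16)'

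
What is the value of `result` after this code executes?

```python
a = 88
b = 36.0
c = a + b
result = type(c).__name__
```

a is int; b is float; c is float; result = 'float'

'float'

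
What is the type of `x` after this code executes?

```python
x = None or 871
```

'or' with None returns the other truthy value

int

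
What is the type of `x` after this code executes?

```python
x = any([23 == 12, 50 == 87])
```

any() returns bool

bool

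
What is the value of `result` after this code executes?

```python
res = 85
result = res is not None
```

res = 85; result = True

True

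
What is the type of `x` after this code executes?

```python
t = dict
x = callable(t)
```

callable() returns bool

bool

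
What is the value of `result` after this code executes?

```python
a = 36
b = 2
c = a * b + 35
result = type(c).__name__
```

a is int; b is int; c is int; result = 'int'

'int'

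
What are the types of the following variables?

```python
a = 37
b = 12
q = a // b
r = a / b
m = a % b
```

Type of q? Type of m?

// returns int; % of ints returns int

int, int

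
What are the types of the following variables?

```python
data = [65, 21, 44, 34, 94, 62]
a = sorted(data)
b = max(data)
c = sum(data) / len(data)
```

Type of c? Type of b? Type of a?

int / int = float; max of ints returns int; sorted() returns list

float, int, list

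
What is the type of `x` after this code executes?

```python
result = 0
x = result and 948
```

'and' returns first falsy value (0 is int)

int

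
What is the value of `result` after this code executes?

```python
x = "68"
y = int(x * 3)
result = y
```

x = '68'; y = 686868; result = 686868

686868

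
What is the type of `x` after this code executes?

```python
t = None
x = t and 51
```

'and' returns first falsy value (None)

NoneType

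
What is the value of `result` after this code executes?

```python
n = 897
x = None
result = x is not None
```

n = 897; x = None; result = False

False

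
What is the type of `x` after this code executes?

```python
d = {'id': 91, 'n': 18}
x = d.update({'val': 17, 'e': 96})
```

dict.update() returns None

NoneType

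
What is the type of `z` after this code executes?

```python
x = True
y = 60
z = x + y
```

bool + int = int (bool is subclass of int)

int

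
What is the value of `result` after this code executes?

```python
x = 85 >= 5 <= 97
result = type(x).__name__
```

x is bool; result = 'bool'

'bool'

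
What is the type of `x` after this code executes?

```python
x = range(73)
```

range() returns a range object

range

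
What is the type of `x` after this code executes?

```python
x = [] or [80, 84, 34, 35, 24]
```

'or' returns first truthy value (list)

list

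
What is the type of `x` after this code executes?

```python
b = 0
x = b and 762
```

'and' returns first falsy value (0 is int)

int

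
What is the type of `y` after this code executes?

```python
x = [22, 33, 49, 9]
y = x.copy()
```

list.copy() returns list

list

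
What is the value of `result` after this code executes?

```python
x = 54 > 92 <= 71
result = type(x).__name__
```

x is bool; result = 'bool'

'bool'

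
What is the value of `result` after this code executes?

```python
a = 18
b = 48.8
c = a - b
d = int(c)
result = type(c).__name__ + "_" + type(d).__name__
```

a is int; b is float; c is float; d is int; result = 'float_int'

'float_int'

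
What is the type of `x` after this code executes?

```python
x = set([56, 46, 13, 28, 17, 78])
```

set() constructor returns set

set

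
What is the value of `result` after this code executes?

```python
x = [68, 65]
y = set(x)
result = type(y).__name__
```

x is list; y is set; result = 'set'

'set'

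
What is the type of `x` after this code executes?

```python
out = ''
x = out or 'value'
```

'or' returns first truthy value (str)

str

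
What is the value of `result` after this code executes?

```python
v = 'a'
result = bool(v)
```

v = 'a'; result = True

True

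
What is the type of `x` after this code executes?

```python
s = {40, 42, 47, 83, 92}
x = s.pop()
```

Popping from set[int] returns int

int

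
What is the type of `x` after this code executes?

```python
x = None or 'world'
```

'or' with None returns the other truthy value (str)

str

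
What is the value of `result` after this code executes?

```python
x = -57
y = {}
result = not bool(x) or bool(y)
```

x = -57; y = {}; result = False

False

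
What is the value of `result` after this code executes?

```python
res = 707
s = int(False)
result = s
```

res = 707; s = 0; result = 0

0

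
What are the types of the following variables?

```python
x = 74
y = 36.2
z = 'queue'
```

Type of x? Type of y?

x is assigned a bare integer (no decimal point), so it is an int; y is assigned a number with a decimal point, so it is a float

int, float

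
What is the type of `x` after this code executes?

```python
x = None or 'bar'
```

'or' with None returns the other truthy value (str)

str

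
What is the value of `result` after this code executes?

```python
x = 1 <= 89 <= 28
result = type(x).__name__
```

x is bool; result = 'bool'

'bool'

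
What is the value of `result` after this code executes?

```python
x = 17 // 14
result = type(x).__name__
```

x is int; result = 'int'

'int'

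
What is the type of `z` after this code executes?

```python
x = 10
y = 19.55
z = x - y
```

int - float = float

float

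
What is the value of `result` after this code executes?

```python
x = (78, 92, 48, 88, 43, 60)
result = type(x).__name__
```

x is tuple; result = 'tuple'

'tuple'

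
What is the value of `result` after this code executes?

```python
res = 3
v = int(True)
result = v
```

res = 3; v = 1; result = 1

1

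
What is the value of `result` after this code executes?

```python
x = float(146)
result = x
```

x = 146.0; result = 146.0

146.0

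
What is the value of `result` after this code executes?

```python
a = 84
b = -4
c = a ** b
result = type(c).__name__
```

a is int; b is int; c is float; result = 'float'

'float'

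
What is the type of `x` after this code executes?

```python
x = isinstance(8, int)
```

isinstance() returns bool

bool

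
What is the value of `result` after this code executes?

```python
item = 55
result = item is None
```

item = 55; result = False

False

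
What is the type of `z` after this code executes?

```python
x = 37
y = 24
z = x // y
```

int // int = int

int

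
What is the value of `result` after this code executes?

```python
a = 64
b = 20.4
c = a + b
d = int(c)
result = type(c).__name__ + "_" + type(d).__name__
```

a is int; b is float; c is float; d is int; result = 'float_int'

'float_int'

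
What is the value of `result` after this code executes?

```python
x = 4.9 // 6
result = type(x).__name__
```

x is float; result = 'float'

'float'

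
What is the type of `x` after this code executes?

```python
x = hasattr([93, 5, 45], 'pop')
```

hasattr() returns bool

bool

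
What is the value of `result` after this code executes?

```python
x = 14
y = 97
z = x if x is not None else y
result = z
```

x = 14; y = 97; z = 14; result = 14

14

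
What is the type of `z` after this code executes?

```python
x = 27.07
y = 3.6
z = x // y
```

float // float = float

float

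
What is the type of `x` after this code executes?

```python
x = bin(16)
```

bin() returns str representation

str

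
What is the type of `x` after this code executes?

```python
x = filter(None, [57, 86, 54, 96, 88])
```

filter() returns a filter object

filter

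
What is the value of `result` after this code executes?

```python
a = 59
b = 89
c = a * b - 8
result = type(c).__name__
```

a is int; b is int; c is int; result = 'int'

'int'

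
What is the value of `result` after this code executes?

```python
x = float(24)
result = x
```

x = 24.0; result = 24.0

24.0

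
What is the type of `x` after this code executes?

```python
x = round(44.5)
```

round() with no decimal places returns int

int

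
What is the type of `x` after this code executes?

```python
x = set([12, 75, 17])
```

set() constructor returns set

set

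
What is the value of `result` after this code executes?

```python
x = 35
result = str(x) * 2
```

x = 35; result = '3535'

'3535'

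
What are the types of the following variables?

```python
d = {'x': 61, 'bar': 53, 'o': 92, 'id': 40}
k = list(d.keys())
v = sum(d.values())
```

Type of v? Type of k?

sum of ints is int; list() converts to list

int, list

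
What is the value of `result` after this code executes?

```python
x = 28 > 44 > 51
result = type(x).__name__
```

x is bool; result = 'bool'

'bool'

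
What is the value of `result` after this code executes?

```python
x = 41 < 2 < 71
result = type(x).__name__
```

x is bool; result = 'bool'

'bool'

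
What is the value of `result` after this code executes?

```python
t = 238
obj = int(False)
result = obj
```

t = 238; obj = 0; result = 0

0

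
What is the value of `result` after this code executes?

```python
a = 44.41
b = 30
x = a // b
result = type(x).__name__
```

a is float; b is int; x is float; result = 'float'

'float'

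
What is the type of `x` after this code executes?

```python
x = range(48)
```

range() returns a range object

range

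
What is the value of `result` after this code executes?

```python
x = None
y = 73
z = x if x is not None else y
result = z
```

x = None; y = 73; z = 73; result = 73

73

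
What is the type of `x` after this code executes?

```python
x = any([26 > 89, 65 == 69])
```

any() returns bool

bool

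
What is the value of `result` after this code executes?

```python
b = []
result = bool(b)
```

b = []; result = False

False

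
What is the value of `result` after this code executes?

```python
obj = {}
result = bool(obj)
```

obj = {}; result = False

False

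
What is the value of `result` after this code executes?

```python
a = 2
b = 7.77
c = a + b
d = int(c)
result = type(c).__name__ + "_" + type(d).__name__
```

a is int; b is float; c is float; d is int; result = 'float_int'

'float_int'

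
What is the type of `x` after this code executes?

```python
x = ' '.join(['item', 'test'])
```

str.join() returns str

str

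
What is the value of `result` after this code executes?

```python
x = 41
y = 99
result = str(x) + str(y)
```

x = 41; y = 99; result = '4199'

'4199'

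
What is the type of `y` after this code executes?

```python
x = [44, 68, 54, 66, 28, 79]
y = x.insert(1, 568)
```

list.insert() returns None

NoneType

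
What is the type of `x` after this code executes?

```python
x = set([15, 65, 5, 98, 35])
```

set() constructor returns set

set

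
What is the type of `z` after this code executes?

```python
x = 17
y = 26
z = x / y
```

int / int = float

float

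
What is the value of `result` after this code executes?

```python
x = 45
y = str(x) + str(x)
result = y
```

x = 45; y = '4545'; result = '4545'

'4545'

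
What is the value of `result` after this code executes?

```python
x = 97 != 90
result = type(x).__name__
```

x is bool; result = 'bool'

'bool'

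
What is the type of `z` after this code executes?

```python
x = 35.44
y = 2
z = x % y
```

float % int = float

float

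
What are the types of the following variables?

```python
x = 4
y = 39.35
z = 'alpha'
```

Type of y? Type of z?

y is assigned a number with a decimal point, so it is a float; z is assigned a quoted string literal, so it is a str

float, str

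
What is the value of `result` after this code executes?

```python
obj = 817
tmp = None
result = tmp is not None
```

obj = 817; tmp = None; result = False

False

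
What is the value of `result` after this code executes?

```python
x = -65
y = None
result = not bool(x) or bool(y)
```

x = -65; y = None; result = False

False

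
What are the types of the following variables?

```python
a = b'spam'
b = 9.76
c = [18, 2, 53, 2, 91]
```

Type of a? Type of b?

a is assigned a bytes literal (b'...' prefix); b is assigned a number with a decimal point, so it is a float

bytes, float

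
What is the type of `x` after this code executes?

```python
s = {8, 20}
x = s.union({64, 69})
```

set.union() returns a new set

set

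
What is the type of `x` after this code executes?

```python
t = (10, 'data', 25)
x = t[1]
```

Index 1 of tuple is a str literal

str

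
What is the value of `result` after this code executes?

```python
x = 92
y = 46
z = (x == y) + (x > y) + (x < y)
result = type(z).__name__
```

x is int; y is int; z is int; result = 'int'

'int'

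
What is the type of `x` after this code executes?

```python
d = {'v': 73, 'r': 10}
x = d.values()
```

.values() returns dict_values view

dict_values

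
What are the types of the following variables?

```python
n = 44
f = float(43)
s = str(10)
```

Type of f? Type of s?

f is assigned the result of calling float(), which returns a float; s is assigned the result of calling str(), which returns a str

float, str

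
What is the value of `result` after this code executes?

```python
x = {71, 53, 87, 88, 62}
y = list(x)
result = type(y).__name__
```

x is set; y is list; result = 'list'

'list'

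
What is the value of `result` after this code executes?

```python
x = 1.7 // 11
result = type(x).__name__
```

x is float; result = 'float'

'float'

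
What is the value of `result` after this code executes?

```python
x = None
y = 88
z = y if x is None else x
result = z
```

x = None; y = 88; z = 88; result = 88

88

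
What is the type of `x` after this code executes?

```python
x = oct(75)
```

oct() returns str representation

str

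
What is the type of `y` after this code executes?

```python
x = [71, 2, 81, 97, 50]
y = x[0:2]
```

Slicing a list returns a list

list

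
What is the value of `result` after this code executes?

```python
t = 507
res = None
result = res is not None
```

t = 507; res = None; result = False

False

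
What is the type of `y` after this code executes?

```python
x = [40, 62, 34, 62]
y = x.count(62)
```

list.count() returns int

int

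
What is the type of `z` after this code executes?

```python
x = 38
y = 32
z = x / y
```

int / int = float

float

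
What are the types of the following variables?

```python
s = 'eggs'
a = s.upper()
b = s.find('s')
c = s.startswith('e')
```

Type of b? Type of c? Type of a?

find() returns int; startswith() returns bool; upper() returns str

int, bool, str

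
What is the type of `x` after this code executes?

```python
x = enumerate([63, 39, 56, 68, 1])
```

enumerate() returns an enumerate object

enumerate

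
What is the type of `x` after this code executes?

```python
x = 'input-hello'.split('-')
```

str.split() returns list

list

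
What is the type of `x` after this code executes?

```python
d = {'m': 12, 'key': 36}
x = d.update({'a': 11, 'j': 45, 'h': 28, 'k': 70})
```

dict.update() returns None

NoneType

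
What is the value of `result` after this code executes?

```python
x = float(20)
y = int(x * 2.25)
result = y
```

x = 20.0; y = 45; result = 45

45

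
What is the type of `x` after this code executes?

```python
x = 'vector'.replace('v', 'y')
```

str.replace() returns str

str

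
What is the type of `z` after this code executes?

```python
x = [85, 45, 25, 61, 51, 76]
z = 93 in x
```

'in' operator returns bool

bool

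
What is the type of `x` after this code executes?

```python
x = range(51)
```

range() returns a range object

range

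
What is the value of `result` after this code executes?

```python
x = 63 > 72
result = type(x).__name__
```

x is bool; result = 'bool'

'bool'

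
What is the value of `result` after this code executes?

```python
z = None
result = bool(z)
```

z = None; result = False

False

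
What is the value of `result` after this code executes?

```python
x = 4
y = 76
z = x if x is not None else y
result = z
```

x = 4; y = 76; z = 4; result = 4

4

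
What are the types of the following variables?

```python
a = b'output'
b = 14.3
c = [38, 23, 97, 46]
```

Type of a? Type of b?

a is assigned a bytes literal (b'...' prefix); b is assigned a number with a decimal point, so it is a float

bytes, float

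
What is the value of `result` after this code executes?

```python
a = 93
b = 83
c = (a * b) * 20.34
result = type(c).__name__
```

a is int; b is int; c is float; result = 'float'

'float'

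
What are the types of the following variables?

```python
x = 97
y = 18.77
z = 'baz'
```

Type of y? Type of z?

y is assigned a number with a decimal point, so it is a float; z is assigned a quoted string literal, so it is a str

float, str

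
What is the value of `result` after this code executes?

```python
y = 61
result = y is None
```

y = 61; result = False

False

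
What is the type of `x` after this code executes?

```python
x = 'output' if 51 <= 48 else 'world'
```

Both branches of conditional are str

str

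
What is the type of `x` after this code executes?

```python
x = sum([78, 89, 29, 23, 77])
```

sum() of ints returns int

int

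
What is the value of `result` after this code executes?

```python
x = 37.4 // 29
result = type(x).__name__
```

x is float; result = 'float'

'float'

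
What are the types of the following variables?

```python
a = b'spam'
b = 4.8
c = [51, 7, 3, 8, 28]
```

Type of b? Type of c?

b is assigned a number with a decimal point, so it is a float; c is assigned a list literal (square brackets)

float, list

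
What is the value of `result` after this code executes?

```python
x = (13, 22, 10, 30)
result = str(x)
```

x = (13, 22, 10, 30); result = '(13, 22, 10, 30)'

'(13, 22, 10, 30)'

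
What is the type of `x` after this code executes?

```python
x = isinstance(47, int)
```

isinstance() returns bool

bool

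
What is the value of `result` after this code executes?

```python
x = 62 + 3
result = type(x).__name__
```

x is int; result = 'int'

'int'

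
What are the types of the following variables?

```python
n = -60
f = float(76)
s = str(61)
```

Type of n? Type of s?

n is assigned a bare integer (no decimal point), so it is an int; s is assigned the result of calling str(), which returns a str

int, str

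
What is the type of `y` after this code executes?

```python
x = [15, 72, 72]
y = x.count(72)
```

list.count() returns int

int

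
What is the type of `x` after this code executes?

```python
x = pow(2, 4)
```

pow(int, int) returns int

int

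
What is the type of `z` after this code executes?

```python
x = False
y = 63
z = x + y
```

bool + int = int (bool is subclass of int)

int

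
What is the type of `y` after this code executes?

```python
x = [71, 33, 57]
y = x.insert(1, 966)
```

list.insert() returns None

NoneType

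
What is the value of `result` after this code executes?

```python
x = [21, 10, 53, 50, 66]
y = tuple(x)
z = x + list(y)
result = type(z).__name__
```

x is list; y is tuple; z is list; result = 'list'

'list'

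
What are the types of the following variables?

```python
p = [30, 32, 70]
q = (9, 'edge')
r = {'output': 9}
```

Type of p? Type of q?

p is assigned a list literal (square brackets); q is assigned a tuple (parenthesized, comma-separated values)

list, tuple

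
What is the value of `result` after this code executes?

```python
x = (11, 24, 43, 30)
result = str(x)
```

x = (11, 24, 43, 30); result = '(11, 24, 43, 30)'

'(11, 24, 43, 30)'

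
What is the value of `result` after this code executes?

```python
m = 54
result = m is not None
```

m = 54; result = True

True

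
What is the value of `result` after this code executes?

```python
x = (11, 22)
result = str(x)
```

x = (11, 22); result = '(11, 22)'

'(11, 22)'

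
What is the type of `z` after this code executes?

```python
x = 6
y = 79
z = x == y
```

Equality comparison returns bool

bool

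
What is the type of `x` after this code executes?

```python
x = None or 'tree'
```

'or' with None returns the other truthy value (str)

str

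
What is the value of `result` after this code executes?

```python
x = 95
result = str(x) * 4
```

x = 95; result = '95959595'

'95959595'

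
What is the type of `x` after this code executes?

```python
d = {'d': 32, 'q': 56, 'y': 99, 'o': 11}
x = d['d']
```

Accessing dict[str, int] with str key returns int

int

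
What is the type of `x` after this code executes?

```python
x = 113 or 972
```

'or' returns first truthy value (int)

int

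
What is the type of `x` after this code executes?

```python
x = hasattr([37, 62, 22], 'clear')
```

hasattr() returns bool

bool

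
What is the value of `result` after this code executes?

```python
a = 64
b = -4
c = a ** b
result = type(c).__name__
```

a is int; b is int; c is float; result = 'float'

'float'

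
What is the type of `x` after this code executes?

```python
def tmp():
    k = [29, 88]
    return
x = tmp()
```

Bare return returns None

NoneType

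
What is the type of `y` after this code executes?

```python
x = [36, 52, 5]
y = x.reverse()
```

list.reverse() returns None

NoneType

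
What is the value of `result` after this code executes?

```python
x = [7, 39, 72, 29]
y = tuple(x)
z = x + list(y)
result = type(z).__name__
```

x is list; y is tuple; z is list; result = 'list'

'list'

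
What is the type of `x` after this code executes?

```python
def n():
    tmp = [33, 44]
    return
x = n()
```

Bare return returns None

NoneType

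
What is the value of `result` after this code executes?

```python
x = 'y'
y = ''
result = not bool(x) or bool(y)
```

x = 'y'; y = ''; result = False

False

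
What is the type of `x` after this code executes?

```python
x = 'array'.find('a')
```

str.find() returns int index

int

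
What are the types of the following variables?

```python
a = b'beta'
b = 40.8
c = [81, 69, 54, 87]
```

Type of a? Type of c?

a is assigned a bytes literal (b'...' prefix); c is assigned a list literal (square brackets)

bytes, list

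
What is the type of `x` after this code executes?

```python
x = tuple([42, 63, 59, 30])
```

tuple() constructor returns tuple

tuple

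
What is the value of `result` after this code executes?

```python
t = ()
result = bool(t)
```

t = (); result = False

False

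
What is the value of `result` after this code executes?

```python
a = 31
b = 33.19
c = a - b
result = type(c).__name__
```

a is int; b is float; c is float; result = 'float'

'float'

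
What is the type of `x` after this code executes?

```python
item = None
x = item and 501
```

'and' returns first falsy value (None)

NoneType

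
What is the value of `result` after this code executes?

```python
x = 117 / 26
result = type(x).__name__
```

x is float; result = 'float'

'float'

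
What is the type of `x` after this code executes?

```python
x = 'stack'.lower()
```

str.lower() returns str

str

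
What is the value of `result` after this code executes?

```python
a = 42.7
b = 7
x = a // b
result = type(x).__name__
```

a is float; b is int; x is float; result = 'float'

'float'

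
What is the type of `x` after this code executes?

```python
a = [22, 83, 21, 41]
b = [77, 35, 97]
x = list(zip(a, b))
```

list(zip()) returns a list of tuples

list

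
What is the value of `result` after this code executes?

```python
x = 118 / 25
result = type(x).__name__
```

x is float; result = 'float'

'float'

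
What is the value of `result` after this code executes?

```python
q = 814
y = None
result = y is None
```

q = 814; y = None; result = True

True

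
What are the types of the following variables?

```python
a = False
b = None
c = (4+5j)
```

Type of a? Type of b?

a is assigned the constant False, which has type bool; b is assigned None, whose type is NoneType

bool, NoneType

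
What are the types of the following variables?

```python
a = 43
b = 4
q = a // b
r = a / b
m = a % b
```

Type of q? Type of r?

// returns int; / returns float

int, float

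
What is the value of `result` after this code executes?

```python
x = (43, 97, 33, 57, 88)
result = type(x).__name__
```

x is tuple; result = 'tuple'

'tuple'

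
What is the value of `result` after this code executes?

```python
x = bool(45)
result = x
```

x = True; result = True

True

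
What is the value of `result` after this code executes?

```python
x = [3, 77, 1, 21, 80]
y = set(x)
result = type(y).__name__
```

x is list; y is set; result = 'set'

'set'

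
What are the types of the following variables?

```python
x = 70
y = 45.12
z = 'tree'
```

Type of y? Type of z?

y is assigned a number with a decimal point, so it is a float; z is assigned a quoted string literal, so it is a str

float, str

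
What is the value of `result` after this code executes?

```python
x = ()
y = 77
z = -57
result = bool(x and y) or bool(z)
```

x = (); y = 77; z = -57; result = True

True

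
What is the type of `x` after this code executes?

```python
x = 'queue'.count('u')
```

str.count() returns int

int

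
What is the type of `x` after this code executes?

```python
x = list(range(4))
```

list(range()) returns list

list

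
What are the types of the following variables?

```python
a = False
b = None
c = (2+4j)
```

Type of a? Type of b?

a is assigned the constant False, which has type bool; b is assigned None, whose type is NoneType

bool, NoneType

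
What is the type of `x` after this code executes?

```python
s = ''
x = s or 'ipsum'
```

'or' returns first truthy value (str)

str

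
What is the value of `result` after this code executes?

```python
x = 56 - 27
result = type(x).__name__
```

x is int; result = 'int'

'int'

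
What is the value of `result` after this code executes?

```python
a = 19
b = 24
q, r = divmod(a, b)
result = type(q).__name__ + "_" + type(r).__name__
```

a is int; b is int; q is int; r is int; result = 'int_int'

'int_int'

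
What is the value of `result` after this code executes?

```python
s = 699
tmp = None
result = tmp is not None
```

s = 699; tmp = None; result = False

False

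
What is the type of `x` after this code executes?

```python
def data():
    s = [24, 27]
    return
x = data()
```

Bare return returns None

NoneType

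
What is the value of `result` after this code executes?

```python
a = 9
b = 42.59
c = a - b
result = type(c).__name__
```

a is int; b is float; c is float; result = 'float'

'float'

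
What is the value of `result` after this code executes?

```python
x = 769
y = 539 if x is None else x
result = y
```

x = 769; y = 769; result = 769

769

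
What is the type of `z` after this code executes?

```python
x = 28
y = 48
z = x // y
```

int // int = int

int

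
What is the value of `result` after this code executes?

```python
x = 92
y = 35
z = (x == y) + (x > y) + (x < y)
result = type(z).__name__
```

x is int; y is int; z is int; result = 'int'

'int'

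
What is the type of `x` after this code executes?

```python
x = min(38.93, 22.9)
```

min() of floats returns float

float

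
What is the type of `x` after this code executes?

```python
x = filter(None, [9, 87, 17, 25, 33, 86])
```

filter() returns a filter object

filter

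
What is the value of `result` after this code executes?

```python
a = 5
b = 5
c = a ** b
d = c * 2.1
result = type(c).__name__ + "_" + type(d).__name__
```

a is int; b is int; c is int; d is float; result = 'int_float'

'int_float'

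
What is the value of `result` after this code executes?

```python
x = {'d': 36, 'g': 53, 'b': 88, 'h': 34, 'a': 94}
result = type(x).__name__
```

x is dict; result = 'dict'

'dict'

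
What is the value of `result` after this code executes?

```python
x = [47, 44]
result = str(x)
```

x = [47, 44]; result = '[47, 44]'

'[47, 44]'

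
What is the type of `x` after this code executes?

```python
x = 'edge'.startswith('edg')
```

str.startswith() returns bool

bool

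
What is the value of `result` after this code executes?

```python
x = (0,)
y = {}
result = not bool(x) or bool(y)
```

x = (0,); y = {}; result = False

False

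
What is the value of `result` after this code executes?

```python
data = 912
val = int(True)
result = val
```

data = 912; val = 1; result = 1

1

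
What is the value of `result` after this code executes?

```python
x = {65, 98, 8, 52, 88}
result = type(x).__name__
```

x is set; result = 'set'

'set'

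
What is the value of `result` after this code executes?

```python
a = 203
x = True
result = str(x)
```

a = 203; x = True; result = 'True'

'True'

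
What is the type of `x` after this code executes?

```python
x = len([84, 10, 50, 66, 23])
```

len() always returns int

int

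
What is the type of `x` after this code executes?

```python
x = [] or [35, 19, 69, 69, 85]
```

'or' returns first truthy value (list)

list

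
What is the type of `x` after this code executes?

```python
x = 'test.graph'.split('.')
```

str.split() returns list

list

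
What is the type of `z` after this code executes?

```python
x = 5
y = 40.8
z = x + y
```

int + float = float

float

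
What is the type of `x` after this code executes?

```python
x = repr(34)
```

repr() returns str

str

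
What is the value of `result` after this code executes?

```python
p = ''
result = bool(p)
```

p = ''; result = False

False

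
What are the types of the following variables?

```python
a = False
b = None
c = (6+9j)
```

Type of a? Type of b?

a is assigned the constant False, which has type bool; b is assigned None, whose type is NoneType

bool, NoneType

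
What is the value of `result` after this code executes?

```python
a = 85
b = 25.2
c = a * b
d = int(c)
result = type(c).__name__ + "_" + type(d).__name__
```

a is int; b is float; c is float; d is int; result = 'float_int'

'float_int'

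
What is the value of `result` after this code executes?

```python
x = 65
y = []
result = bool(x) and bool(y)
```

x = 65; y = []; result = False

False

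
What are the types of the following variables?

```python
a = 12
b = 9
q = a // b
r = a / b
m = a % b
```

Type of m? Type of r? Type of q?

% of ints returns int; / returns float; // returns int

int, float, int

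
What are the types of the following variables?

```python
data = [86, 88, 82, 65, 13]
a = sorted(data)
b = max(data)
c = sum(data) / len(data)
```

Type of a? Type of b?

sorted() returns list; max of ints returns int

list, int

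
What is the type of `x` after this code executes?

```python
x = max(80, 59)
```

max() of ints returns int

int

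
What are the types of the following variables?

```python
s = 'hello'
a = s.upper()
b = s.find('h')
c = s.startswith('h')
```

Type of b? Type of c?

find() returns int; startswith() returns bool

int, bool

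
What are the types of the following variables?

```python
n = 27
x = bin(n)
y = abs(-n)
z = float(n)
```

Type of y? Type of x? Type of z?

abs() of int returns int; bin() returns str; float() returns float

int, str, float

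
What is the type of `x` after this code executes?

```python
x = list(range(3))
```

list(range()) returns list

list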